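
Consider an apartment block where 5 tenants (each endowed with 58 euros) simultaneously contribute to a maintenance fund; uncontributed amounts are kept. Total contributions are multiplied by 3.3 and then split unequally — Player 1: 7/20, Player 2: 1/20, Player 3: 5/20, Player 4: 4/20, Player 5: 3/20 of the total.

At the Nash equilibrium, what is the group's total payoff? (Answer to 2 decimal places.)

For player j, contributing a unit is worthwhile iff 3.3 × (j's share) ≥ 1, i.e. iff j's share is at least 0.3030.
Only Player 1 (7/20) clears that bar, contributing 58; the remaining 4 contribute 0. Total contributed: 58.
The maintenance fund pays out 3.3 × 58 = 191.40 in total (split across the unequal shares, but the aggregate is all that matters for the group sum).
The 4 free-riders keep 58 each, adding 232. Group total = 232 + 191.40 = 423.40.

423.40 euros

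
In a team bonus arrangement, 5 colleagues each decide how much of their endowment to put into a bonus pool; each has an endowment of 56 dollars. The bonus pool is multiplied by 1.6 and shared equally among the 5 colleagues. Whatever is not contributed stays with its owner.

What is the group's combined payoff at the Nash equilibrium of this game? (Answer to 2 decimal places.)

Each contributed unit returns 1.6/5 = 0.3200 to its contributor — below 1 — so contributing 0 is dominant for every player. At the Nash equilibrium everyone keeps their 56, and the group total is 5 × 56 = 280.

280.00 dollars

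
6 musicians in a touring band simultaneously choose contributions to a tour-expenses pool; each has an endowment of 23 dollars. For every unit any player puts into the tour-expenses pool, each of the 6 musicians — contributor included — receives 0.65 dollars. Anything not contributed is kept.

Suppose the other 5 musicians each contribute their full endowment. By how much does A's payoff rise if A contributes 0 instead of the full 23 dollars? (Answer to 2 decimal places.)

Switching from a contribution of 23 to 0 lets A keep an extra 23 dollars, but lowers the tour-expenses pool by 23, which costs A their own share of that drop: 0.65 × 23 = 14.95.
Net gain = 23 − 14.95 = 8.05. The private return per contributed unit (0.65) is below 1, so free-riding is indeed the best response regardless of what the others do.

8.05 dollars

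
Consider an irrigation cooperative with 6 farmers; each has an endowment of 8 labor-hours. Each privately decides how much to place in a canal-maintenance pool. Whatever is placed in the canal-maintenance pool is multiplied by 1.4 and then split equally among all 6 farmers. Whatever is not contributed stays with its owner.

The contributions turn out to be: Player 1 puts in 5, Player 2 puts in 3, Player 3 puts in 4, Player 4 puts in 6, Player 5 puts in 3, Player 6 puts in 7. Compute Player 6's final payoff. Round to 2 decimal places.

Total contributed: 5 + 3 + 4 + 6 + 3 + 7 = 28.
Each receives 1.4 × 28 / 6 = 6.53 from the canal-maintenance pool.
Player 6 keeps 8 − 7 = 1, so Player 6's payoff is 1 + 6.53 = 7.53.

7.53 labor-hours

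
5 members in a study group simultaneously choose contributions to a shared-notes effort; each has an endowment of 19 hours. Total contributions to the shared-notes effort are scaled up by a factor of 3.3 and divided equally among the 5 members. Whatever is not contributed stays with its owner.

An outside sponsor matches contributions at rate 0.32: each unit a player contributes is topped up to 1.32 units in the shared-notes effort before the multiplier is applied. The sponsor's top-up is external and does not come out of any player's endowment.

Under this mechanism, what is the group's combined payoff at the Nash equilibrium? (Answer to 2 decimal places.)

95.00 hours

With the mechanism, a contributed unit returns 3.3 × 1.32 / 5 = 0.8712 per unit of net cost — still below 1 — so contributing 0 remains dominant for every player.
Everyone keeps their endowment and the group total is 5 × 19 = 95.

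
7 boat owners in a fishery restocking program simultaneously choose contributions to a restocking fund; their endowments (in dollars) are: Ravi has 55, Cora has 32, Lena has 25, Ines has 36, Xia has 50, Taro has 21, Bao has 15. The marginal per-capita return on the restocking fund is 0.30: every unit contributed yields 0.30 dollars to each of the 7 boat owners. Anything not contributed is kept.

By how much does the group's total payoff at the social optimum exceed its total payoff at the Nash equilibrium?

The private return per contributed unit is 0.30 < 1 for everyone, so the Nash equilibrium is zero contribution and the group total is Σ E_j = 55 + 32 + 25 + 36 + 50 + 21 + 15 = 234.
Each contributed unit returns 2.100 to the group, so the social optimum is full contribution by everyone: group total = 2.100 × 234 = 491.40.
Efficiency loss = (2.100 − 1) × 234 = 257.40.

257.40 dollars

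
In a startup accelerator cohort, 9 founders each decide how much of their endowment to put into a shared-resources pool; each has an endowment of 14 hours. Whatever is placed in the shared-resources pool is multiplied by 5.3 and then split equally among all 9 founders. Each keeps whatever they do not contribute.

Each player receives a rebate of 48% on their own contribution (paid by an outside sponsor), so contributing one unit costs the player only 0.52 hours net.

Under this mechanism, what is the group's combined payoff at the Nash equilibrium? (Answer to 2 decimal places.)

With the mechanism, a contributed unit returns (5.3/9) / 0.52 = 1.1325 per unit of net cost to the contributor — now above 1 — so contributing fully is weakly dominant for every player.
So the Nash equilibrium is full contribution by all 9; the group earns 9 × (14 × 0.48 + 5.3 × 14) = 728.28.

728.28 hours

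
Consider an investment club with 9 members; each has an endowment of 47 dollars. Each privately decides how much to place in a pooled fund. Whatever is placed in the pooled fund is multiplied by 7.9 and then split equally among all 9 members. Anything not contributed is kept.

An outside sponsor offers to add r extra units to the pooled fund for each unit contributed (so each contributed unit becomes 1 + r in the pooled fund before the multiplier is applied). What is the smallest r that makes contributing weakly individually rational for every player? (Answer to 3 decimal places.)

0.139

With matching at rate r, one contributed unit becomes (1 + r) in the pooled fund and returns 7.9 × (1 + r) / 9 to the contributor.
Setting this equal to 1: 1 + r = 9/7.9 = 1.1392.
So the minimum matching rate is r = 1.1392 − 1 = 0.139.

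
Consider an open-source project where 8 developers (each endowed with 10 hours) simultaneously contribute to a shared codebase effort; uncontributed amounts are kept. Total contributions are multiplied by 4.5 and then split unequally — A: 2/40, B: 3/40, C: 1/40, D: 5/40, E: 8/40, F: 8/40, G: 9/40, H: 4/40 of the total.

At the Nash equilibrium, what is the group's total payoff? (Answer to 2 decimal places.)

115.00 hours

For player j, contributing a unit is worthwhile iff 4.5 × (j's share) ≥ 1, i.e. iff j's share is at least 0.2222.
The only share above 0.2222 is G's 9/40, contributing 10; the remaining 7 contribute 0. Total contributed: 10.
The shared codebase effort pays out 4.5 × 10 = 45.00 in total (split across the unequal shares, but the aggregate is all that matters for the group sum).
The 7 free-riders keep 10 each, adding 70. Group total = 70 + 45.00 = 115.00.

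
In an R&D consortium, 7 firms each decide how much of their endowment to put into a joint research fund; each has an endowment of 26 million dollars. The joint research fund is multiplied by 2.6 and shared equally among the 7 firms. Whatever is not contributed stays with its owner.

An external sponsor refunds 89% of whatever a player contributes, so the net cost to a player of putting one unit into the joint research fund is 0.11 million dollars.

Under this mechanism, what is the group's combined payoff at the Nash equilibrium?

Under the mechanism each unit contributed yields (2.6/7) / 0.11 = 3.3766 back to its contributor per unit of net cost, which exceeds 1, making full contribution the dominant choice for everyone.
So the Nash equilibrium is full contribution by all 7; the group earns 7 × (26 × 0.89 + 2.6 × 26) = 635.18.

635.18 million dollars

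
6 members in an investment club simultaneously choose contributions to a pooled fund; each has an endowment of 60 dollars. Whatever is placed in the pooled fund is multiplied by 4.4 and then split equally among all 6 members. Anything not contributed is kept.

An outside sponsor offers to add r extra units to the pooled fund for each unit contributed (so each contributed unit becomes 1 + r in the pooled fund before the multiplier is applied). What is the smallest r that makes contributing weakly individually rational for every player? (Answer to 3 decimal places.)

With matching at rate r, one contributed unit becomes (1 + r) in the pooled fund and returns 4.4 × (1 + r) / 6 to the contributor.
Setting this equal to 1: 1 + r = 6/4.4 = 1.3636.
So the minimum matching rate is r = 1.3636 − 1 = 0.364.

0.364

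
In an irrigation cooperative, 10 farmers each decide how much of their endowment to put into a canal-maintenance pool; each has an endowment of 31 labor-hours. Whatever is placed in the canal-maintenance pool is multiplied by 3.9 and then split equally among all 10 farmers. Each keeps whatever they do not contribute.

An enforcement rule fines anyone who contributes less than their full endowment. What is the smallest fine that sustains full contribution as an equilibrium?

18.91 labor-hours

Given the others contribute fully, the best deviation is to contribute 0 (any partial contribution still incurs the fine and gives up units whose private return 0.3900 is below 1).
Deviating from 31 to 0 saves 31 labor-hours but forfeits the deviator's share of the drop in the canal-maintenance pool: 3.9/10 × 31 = 12.09.
So the deviation gain is 31 − 12.09 = 18.91, and the fine must be at least 18.91 labor-hours to wipe it out.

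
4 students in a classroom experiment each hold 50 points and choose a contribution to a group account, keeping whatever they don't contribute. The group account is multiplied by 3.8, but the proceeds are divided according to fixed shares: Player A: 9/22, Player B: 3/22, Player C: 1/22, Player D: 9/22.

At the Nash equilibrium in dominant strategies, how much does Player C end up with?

67.27 points

Player j's private return per contributed unit is 3.8 × (j's share). Contributing is weakly dominant for j when that share is at least 1/3.8 = 0.2632, and contributing 0 is dominant otherwise.
Player A and Player D are above the threshold, contributing 50 each; the remaining 2 contribute 0. Total contributed: 100.
Player C keeps 50 and receives 3.8 × 100 × 1/22 = 17.27 from the group account, for a payoff of 67.27.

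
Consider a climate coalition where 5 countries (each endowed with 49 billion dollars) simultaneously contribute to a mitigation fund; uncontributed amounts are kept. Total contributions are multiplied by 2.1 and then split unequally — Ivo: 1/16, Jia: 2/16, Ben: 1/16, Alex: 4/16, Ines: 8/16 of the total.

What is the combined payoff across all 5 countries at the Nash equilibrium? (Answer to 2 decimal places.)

298.90 billion dollars

Player j's private return per contributed unit is 2.1 × (j's share). Contributing is weakly dominant for j when that share is at least 1/2.1 = 0.4762, and contributing 0 is dominant otherwise.
Only Ines (8/16) clears that bar, contributing 49; the remaining 4 contribute 0. Total contributed: 49.
The mitigation fund pays out 2.1 × 49 = 102.90 in total (split across the unequal shares, but the aggregate is all that matters for the group sum).
The 4 free-riders keep 49 each, adding 196. Group total = 196 + 102.90 = 298.90.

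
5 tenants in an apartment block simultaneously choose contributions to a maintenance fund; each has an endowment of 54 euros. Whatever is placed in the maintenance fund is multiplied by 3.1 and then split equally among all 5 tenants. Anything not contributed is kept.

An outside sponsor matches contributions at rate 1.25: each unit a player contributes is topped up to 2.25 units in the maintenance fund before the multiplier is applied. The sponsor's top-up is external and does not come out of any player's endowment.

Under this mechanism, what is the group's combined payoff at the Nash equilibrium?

1883.25 euros

With the mechanism, a contributed unit returns 3.1 × 2.25 / 5 = 1.3950 per unit of net cost to the contributor — now above 1 — so contributing fully is weakly dominant for every player.
So the Nash equilibrium is full contribution by all 5; the group earns 3.1 × 2.25 × 270 = 1883.25.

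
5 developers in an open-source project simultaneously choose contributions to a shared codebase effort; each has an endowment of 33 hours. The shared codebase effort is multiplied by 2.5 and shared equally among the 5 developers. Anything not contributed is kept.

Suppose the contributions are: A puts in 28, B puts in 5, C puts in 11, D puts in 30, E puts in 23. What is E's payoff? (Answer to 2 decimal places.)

Total contributed: 28 + 5 + 11 + 30 + 23 = 97.
Each receives 2.5 × 97 / 5 = 48.50 from the shared codebase effort.
E keeps 33 − 23 = 10, so E's payoff is 10 + 48.50 = 58.50.

58.50 hours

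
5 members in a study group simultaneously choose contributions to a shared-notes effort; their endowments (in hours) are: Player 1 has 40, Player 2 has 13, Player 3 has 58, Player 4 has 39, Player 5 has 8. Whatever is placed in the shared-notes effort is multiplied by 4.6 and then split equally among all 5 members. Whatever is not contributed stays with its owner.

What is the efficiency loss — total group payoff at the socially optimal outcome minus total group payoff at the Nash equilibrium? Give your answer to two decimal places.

568.80 hours

The private return per contributed unit is 4.6/5 = 0.9200 < 1 for every player regardless of endowment, so the Nash equilibrium is zero contribution and the group total is Σ E_j = 40 + 13 + 58 + 39 + 8 = 158.
Each contributed unit returns 4.600 to the group, so the social optimum is full contribution by everyone: group total = 4.600 × 158 = 726.80.
Efficiency loss = (4.600 − 1) × 158 = 568.80.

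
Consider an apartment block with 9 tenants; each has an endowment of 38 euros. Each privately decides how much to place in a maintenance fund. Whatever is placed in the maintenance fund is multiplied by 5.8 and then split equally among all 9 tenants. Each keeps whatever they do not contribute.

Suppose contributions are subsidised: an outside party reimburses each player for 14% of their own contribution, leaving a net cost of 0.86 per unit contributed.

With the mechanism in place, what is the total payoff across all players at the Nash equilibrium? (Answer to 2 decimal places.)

The effective private return is (5.8/9) / 0.86 = 0.7494, which is still under 1, so the mechanism doesn't change anyone's dominant strategy: zero contribution.
At the Nash equilibrium no one contributes; group total payoff = 9 × 38 = 342.

342.00 euros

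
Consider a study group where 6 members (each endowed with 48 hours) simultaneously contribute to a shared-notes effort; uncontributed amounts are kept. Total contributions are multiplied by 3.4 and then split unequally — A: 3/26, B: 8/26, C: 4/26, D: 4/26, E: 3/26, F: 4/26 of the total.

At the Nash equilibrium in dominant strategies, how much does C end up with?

Player j's private return per contributed unit is 3.4 × (j's share). Contributing is weakly dominant for j when that share is at least 1/3.4 = 0.2941, and contributing 0 is dominant otherwise.
B alone (share 8/26) is above the threshold, contributing 48; the remaining 5 contribute 0. Total contributed: 48.
C keeps 48 and receives 3.4 × 48 × 4/26 = 25.11 from the shared-notes effort, for a payoff of 73.11.

73.11 hours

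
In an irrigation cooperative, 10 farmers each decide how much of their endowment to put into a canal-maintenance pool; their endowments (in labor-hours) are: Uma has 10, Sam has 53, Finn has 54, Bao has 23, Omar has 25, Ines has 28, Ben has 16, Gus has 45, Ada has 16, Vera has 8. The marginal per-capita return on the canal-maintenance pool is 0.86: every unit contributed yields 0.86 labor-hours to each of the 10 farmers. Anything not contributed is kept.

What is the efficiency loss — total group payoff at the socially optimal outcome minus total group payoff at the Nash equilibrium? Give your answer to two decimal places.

The private return per contributed unit is 0.86 < 1 for everyone, so the Nash equilibrium is zero contribution and the group total is Σ E_j = 10 + 53 + 54 + 23 + 25 + 28 + 16 + 45 + 16 + 8 = 278.
Each contributed unit returns 8.600 to the group, so the social optimum is full contribution by everyone: group total = 8.600 × 278 = 2390.80.
Efficiency loss = (8.600 − 1) × 278 = 2112.80.

2112.80 labor-hours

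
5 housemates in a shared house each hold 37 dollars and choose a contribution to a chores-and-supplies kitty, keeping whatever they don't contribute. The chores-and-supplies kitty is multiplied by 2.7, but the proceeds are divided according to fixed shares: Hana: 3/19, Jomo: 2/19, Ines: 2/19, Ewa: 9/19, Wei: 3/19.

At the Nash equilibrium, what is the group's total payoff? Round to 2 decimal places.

Player j's private return per contributed unit is 2.7 × (j's share). Contributing is weakly dominant for j when that share is at least 1/2.7 = 0.3704, and contributing 0 is dominant otherwise.
The only share above 0.3704 is Ewa's 9/19, contributing 37; the remaining 4 contribute 0. Total contributed: 37.
The chores-and-supplies kitty pays out 2.7 × 37 = 99.90 in total (split across the unequal shares, but the aggregate is all that matters for the group sum).
The 4 free-riders keep 37 each, adding 148. Group total = 148 + 99.90 = 247.90.

247.90 dollars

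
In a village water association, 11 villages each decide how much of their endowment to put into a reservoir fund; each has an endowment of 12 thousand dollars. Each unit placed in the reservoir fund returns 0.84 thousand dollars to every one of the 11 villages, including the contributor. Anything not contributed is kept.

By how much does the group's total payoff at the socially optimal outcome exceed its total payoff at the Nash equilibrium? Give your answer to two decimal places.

1087.68 thousand dollars

The private return per contributed unit is 0.84 < 1, so contributing 0 is dominant for every player. At the Nash equilibrium everyone keeps their 12, and the group total is 11 × 12 = 132.
Each contributed unit returns 9.240 to the group as a whole (0.84 to each of 11 players), which exceeds 1, so the social optimum is full contribution: group total = 9.240 × 132 = 1219.68.
Efficiency loss = 1219.68 − 132 = 1087.68.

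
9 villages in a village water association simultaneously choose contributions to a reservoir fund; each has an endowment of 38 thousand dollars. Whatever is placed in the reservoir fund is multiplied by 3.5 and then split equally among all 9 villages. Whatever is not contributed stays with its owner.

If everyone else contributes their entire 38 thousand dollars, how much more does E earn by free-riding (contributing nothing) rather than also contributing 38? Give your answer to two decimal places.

23.22 thousand dollars

Switching from a contribution of 38 to 0 lets E keep an extra 38 thousand dollars, but lowers the reservoir fund by 38, which costs E their own share of that drop: 3.5/9 × 38 = 14.78.
Net gain = 38 − 14.78 = 23.22. The private return per contributed unit (0.3889) is below 1, so free-riding is indeed the best response regardless of what the others do.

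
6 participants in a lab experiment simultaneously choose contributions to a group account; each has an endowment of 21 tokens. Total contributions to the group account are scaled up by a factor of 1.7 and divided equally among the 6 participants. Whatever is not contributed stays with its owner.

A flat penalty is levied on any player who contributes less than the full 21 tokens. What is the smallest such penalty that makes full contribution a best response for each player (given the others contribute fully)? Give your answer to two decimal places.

Given the others contribute fully, the best deviation is to contribute 0 (any partial contribution still incurs the fine and gives up units whose private return 0.2833 is below 1).
Deviating from 21 to 0 saves 21 tokens but forfeits the deviator's share of the drop in the group account: 1.7/6 × 21 = 5.95.
So the deviation gain is 21 − 5.95 = 15.05, and the fine must be at least 15.05 tokens to wipe it out.

15.05 tokens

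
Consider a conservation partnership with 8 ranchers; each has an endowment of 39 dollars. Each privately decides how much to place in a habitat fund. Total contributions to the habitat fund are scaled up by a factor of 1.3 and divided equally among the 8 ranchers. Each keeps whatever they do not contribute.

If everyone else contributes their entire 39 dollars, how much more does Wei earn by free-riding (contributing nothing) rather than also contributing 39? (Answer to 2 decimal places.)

32.66 dollars

Switching from a contribution of 39 to 0 lets Wei keep an extra 39 dollars, but lowers the habitat fund by 39, which costs Wei their own share of that drop: 1.3/8 × 39 = 6.34.
Net gain = 39 − 6.34 = 32.66. The private return per contributed unit (0.1625) is below 1, so free-riding is indeed the best response regardless of what the others do.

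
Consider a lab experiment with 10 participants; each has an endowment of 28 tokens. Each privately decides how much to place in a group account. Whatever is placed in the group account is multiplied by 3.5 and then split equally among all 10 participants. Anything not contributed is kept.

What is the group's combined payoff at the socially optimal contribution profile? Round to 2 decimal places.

Each contributed unit returns 3.500 to the group as a whole (0.3500 to each of 10 players), which exceeds 1, so the social optimum is full contribution: group total = 3.500 × 280 = 980.00.

980.00 tokens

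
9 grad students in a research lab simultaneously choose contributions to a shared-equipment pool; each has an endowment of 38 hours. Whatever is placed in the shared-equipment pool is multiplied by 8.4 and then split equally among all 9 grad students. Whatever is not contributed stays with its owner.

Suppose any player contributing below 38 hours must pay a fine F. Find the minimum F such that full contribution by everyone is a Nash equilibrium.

2.53 hours

Given the others contribute fully, the best deviation is to contribute 0 (any partial contribution still incurs the fine and gives up units whose private return 0.9333 is below 1).
Deviating from 38 to 0 saves 38 hours but forfeits the deviator's share of the drop in the shared-equipment pool: 8.4/9 × 38 = 35.47.
So the deviation gain is 38 − 35.47 = 2.53, and the fine must be at least 2.53 hours to wipe it out.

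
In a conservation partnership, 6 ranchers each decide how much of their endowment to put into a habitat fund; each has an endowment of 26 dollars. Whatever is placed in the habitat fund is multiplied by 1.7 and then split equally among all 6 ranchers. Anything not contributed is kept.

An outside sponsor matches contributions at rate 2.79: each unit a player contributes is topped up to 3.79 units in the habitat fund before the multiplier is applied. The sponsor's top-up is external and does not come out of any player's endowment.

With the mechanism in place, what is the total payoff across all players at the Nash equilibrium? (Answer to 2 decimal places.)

1005.11 dollars

With the mechanism, a contributed unit returns 1.7 × 3.79 / 6 = 1.0738 per unit of net cost to the contributor — now above 1 — so contributing fully is weakly dominant for every player.
So the Nash equilibrium is full contribution by all 6; the group earns 1.7 × 3.79 × 156 = 1005.11.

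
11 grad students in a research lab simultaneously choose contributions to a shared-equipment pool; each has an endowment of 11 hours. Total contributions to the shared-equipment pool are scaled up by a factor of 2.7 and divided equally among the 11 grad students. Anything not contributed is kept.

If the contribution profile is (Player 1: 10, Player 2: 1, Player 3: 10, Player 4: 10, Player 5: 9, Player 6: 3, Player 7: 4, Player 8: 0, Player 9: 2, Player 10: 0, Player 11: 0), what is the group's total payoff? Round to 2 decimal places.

204.30 hours

Total contributed: 10 + 1 + 10 + 10 + 9 + 3 + 4 + 0 + 2 + 0 + 0 = 49; total kept: 11 × 11 − 49 = 72.
The shared-equipment pool pays out 2.7 × 49 = 132.30 in aggregate.
Group total = 72 + 132.30 = 204.30.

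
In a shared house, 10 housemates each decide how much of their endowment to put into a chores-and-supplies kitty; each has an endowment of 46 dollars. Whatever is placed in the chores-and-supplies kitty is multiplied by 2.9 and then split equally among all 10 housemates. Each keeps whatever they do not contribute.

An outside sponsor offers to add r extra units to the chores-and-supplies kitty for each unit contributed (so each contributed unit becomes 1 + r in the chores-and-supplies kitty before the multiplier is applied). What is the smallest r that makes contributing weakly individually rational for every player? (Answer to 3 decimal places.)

With matching at rate r, one contributed unit becomes (1 + r) in the chores-and-supplies kitty and returns 2.9 × (1 + r) / 10 to the contributor.
Setting this equal to 1: 1 + r = 10/2.9 = 3.4483.
So the minimum matching rate is r = 3.4483 − 1 = 2.448.

2.448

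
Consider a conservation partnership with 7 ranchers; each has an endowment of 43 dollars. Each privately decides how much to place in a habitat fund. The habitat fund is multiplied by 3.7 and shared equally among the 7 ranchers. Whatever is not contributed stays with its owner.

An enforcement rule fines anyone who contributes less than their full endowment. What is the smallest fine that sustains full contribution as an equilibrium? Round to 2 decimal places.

20.27 dollars

Given the others contribute fully, the best deviation is to contribute 0 (any partial contribution still incurs the fine and gives up units whose private return 0.5286 is below 1).
Deviating from 43 to 0 saves 43 dollars but forfeits the deviator's share of the drop in the habitat fund: 3.7/7 × 43 = 22.73.
So the deviation gain is 43 − 22.73 = 20.27, and the fine must be at least 20.27 dollars to wipe it out.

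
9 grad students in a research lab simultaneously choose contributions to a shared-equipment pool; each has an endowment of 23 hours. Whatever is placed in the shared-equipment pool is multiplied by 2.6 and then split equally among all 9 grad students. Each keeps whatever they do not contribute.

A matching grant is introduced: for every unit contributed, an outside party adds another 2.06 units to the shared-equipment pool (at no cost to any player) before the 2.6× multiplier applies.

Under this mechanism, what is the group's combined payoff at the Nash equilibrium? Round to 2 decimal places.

With the mechanism, a contributed unit returns 2.6 × 3.06 / 9 = 0.8840 per unit of net cost — still below 1 — so contributing 0 remains dominant for every player.
Everyone keeps their endowment and the group total is 9 × 23 = 207.

207.00 hours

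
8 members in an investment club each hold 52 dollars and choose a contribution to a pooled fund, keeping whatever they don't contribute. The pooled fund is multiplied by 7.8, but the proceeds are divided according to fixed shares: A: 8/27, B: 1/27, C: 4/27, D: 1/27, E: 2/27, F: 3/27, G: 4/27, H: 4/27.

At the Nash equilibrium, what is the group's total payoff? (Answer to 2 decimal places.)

1830.40 dollars

For player j, contributing a unit is worthwhile iff 7.8 × (j's share) ≥ 1, i.e. iff j's share is at least 0.1282.
The shares above 0.1282 belong to A, C, G and H, contributing 52 each; the remaining 4 contribute 0. Total contributed: 208.
The pooled fund pays out 7.8 × 208 = 1622.40 in total (split across the unequal shares, but the aggregate is all that matters for the group sum).
The 4 free-riders keep 52 each, adding 208. Group total = 208 + 1622.40 = 1830.40.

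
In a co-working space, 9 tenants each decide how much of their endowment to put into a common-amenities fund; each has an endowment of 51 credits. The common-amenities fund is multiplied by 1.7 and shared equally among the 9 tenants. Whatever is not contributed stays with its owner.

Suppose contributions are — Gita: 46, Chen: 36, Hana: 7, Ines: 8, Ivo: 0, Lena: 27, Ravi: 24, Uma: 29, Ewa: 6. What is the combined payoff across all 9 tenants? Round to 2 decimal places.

587.10 credits

Total contributed: 46 + 36 + 7 + 8 + 0 + 27 + 24 + 29 + 6 = 183; total kept: 9 × 51 − 183 = 276.
The common-amenities fund pays out 1.7 × 183 = 311.10 in aggregate.
Group total = 276 + 311.10 = 587.10.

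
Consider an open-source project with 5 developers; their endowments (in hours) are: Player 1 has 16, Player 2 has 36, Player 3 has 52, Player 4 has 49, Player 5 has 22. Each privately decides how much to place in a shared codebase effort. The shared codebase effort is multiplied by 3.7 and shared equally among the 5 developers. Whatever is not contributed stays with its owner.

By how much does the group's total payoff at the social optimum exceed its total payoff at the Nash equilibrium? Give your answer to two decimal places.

The private return per contributed unit is 3.7/5 = 0.7400 < 1 for every player regardless of endowment, so the Nash equilibrium is zero contribution and the group total is Σ E_j = 16 + 36 + 52 + 49 + 22 = 175.
Each contributed unit returns 3.700 to the group, so the social optimum is full contribution by everyone: group total = 3.700 × 175 = 647.50.
Efficiency loss = (3.700 − 1) × 175 = 472.50.

472.50 hours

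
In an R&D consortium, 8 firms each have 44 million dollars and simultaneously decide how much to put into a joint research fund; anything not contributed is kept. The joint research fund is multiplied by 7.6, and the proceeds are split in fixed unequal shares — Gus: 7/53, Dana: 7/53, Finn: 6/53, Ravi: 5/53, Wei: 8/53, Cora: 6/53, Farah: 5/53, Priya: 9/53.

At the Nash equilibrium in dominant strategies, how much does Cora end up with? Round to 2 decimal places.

Player j's private return per contributed unit is 7.6 × (j's share). Contributing is weakly dominant for j when that share is at least 1/7.6 = 0.1316, and contributing 0 is dominant otherwise.
The shares above 0.1316 belong to Gus, Dana, Wei and Priya, contributing 44 each; the remaining 4 contribute 0. Total contributed: 176.
Cora keeps 44 and receives 7.6 × 176 × 6/53 = 151.43 from the joint research fund, for a payoff of 195.43.

195.43 million dollars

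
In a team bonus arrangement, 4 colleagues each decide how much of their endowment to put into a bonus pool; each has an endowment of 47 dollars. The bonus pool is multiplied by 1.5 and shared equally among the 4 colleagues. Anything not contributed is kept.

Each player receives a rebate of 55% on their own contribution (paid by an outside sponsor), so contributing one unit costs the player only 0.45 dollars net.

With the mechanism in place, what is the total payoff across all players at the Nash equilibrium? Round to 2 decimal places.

The effective private return is (1.5/4) / 0.45 = 0.8333, which is still under 1, so the mechanism doesn't change anyone's dominant strategy: zero contribution.
Everyone keeps their endowment and the group total is 4 × 47 = 188.

188.00 dollars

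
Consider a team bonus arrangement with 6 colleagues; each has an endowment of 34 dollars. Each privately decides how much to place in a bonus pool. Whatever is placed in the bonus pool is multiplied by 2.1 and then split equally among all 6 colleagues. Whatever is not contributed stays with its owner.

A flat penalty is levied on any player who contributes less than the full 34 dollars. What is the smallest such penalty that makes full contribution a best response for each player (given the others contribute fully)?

Given the others contribute fully, the best deviation is to contribute 0 (any partial contribution still incurs the fine and gives up units whose private return 0.3500 is below 1).
Deviating from 34 to 0 saves 34 dollars but forfeits the deviator's share of the drop in the bonus pool: 2.1/6 × 34 = 11.90.
So the deviation gain is 34 − 11.90 = 22.10, and the fine must be at least 22.10 dollars to wipe it out.

22.10 dollars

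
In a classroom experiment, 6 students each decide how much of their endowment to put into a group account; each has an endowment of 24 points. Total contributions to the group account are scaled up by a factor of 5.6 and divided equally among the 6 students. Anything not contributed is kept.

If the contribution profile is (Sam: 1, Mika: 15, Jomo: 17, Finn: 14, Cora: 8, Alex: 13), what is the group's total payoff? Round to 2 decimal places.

Total contributed: 1 + 15 + 17 + 14 + 8 + 13 = 68; total kept: 6 × 24 − 68 = 76.
The group account pays out 5.6 × 68 = 380.80 in aggregate.
Group total = 76 + 380.80 = 456.80.

456.80 points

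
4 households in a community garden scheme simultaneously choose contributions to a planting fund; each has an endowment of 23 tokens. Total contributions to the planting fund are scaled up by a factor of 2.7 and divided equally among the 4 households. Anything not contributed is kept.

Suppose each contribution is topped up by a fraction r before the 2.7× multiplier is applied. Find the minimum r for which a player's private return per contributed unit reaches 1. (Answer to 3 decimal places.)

With matching at rate r, one contributed unit becomes (1 + r) in the planting fund and returns 2.7 × (1 + r) / 4 to the contributor.
Setting this equal to 1: 1 + r = 4/2.7 = 1.4815.
So the minimum matching rate is r = 1.4815 − 1 = 0.481.

0.481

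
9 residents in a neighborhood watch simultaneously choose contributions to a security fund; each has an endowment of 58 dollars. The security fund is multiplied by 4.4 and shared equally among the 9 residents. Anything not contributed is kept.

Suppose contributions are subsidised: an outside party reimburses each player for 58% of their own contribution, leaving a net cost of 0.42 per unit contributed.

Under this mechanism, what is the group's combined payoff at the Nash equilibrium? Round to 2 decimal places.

2599.56 dollars

The effective private return per unit is now (4.4/9) / 0.42 = 1.1640 > 1, so every player's dominant strategy flips to full contribution.
So the Nash equilibrium is full contribution by all 9; the group earns 9 × (58 × 0.58 + 4.4 × 58) = 2599.56.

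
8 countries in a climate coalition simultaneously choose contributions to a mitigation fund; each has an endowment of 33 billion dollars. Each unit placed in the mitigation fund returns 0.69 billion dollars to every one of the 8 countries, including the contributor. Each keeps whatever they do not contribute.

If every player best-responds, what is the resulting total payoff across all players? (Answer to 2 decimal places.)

The private return per contributed unit is 0.69 < 1, so contributing 0 is dominant for every player. At the Nash equilibrium everyone keeps their 33, and the group total is 8 × 33 = 264.

264.00 billion dollars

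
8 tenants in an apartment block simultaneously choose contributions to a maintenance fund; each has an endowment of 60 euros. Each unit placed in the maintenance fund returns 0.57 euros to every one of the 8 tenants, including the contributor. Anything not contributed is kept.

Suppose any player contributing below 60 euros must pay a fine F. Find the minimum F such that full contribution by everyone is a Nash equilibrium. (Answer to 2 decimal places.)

Given the others contribute fully, the best deviation is to contribute 0 (any partial contribution still incurs the fine and gives up units whose private return 0.57 is below 1).
Deviating from 60 to 0 saves 60 euros but forfeits the deviator's share of the drop in the maintenance fund: 0.57 × 60 = 34.20.
So the deviation gain is 60 − 34.20 = 25.80, and the fine must be at least 25.80 euros to wipe it out.

25.80 euros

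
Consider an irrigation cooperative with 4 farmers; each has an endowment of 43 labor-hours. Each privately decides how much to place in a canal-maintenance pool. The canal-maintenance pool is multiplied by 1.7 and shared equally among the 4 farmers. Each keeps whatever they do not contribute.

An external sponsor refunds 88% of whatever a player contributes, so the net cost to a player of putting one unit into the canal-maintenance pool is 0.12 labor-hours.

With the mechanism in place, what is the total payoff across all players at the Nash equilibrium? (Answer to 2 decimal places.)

The effective private return per unit is now (1.7/4) / 0.12 = 3.5417 > 1, so every player's dominant strategy flips to full contribution.
So the Nash equilibrium is full contribution by all 4; the group earns 4 × (43 × 0.88 + 1.7 × 43) = 443.76.

443.76 labor-hours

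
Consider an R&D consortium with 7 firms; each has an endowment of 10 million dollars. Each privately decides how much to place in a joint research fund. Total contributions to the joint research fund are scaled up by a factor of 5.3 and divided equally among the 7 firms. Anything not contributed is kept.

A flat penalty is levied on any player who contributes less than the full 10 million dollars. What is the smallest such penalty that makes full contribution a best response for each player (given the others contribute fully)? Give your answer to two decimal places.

2.43 million dollars

Given the others contribute fully, the best deviation is to contribute 0 (any partial contribution still incurs the fine and gives up units whose private return 0.7571 is below 1).
Deviating from 10 to 0 saves 10 million dollars but forfeits the deviator's share of the drop in the joint research fund: 5.3/7 × 10 = 7.57.
So the deviation gain is 10 − 7.57 = 2.43, and the fine must be at least 2.43 million dollars to wipe it out.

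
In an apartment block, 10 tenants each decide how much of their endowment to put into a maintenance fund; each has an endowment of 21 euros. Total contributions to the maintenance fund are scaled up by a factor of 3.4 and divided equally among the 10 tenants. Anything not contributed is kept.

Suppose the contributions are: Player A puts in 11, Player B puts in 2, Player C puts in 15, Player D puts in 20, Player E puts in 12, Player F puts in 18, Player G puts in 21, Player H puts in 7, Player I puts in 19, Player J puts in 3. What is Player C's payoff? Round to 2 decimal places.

49.52 euros

Total contributed: 11 + 2 + 15 + 20 + 12 + 18 + 21 + 7 + 19 + 3 = 128.
Each receives 3.4 × 128 / 10 = 43.52 from the maintenance fund.
Player C keeps 21 − 15 = 6, so Player C's payoff is 6 + 43.52 = 49.52.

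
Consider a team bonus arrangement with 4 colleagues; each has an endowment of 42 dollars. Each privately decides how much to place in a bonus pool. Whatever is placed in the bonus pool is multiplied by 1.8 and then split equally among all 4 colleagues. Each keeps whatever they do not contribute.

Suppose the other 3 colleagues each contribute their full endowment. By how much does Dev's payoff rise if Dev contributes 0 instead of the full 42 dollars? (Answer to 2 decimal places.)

Switching from a contribution of 42 to 0 lets Dev keep an extra 42 dollars, but lowers the bonus pool by 42, which costs Dev their own share of that drop: 1.8/4 × 42 = 18.90.
Net gain = 42 − 18.90 = 23.10. The private return per contributed unit (0.4500) is below 1, so free-riding is indeed the best response regardless of what the others do.

23.10 dollars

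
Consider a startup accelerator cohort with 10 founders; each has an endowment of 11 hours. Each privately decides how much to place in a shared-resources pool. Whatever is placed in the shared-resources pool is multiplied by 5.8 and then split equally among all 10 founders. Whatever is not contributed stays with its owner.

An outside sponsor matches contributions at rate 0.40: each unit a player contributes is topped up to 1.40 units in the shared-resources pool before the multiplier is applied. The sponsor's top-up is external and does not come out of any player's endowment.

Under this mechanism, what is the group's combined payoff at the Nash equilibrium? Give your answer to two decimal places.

With the mechanism, a contributed unit returns 5.8 × 1.40 / 10 = 0.8120 per unit of net cost — still below 1 — so contributing 0 remains dominant for every player.
At the Nash equilibrium no one contributes; group total payoff = 10 × 11 = 110.

110.00 hours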